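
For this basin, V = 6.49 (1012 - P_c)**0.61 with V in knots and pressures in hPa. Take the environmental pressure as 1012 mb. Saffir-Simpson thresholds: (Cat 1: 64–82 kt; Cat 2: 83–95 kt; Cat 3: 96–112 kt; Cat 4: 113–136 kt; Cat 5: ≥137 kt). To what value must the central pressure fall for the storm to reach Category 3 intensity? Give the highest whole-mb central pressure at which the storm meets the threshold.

929 mb

Category 3 begins at V = 96 kt.
Required ΔP = (96/6.49)^(1/0.61) = 14.792^1.639 ≈ 82.81 mb.
P_c ≤ 1012 − 82.81 = 929.19, so the highest integer P_c is 929 mb.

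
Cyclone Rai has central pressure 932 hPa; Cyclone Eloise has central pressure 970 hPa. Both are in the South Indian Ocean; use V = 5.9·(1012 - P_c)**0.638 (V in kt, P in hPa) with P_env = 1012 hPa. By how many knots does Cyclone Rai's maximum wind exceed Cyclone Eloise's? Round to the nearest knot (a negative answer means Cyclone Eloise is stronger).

Cyclone Rai: ΔP = 80; V ≈ 5.9 × 80^0.638 ≈ 96.61 kt.
Cyclone Eloise: ΔP = 42; V ≈ 5.9 × 42^0.638 ≈ 64.04 kt.
Difference ≈ 96.61 − 64.04 = 32.57 → 33 kt.

33 kt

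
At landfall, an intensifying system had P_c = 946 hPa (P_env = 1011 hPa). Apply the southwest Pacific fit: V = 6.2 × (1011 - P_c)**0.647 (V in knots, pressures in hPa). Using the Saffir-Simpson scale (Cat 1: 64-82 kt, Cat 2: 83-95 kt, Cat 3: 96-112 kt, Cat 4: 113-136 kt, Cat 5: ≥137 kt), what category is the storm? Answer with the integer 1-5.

ΔP = 1011 − 946 = 65 hPa.
V ≈ 6.2 × 65^0.647 = 6.2 × 14.89 ≈ 92 kt.
92 kt falls in the Category 2 band.

2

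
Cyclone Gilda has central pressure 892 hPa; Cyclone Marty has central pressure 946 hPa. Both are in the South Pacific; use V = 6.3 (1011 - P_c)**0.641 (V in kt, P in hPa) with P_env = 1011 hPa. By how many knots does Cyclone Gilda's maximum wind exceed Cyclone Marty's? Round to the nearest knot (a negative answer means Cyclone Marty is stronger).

Cyclone Gilda: ΔP = 119; V ≈ 6.3 × 119^0.641 ≈ 134.82 kt.
Cyclone Marty: ΔP = 65; V ≈ 6.3 × 65^0.641 ≈ 91.50 kt.
Difference ≈ 134.82 − 91.50 = 43.32 → 43 kt.

43 kt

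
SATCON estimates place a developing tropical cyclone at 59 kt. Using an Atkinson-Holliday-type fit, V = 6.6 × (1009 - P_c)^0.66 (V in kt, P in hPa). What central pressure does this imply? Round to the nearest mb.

ΔP = (V / 6.6)^(1/0.66) = (59/6.6)^1.515.
59/6.6 = 8.939; 8.939^1.515 ≈ 27.63 mb.
P_c = 1009 − 27.63 = 981.37 ≈ 981 mb.

981 mb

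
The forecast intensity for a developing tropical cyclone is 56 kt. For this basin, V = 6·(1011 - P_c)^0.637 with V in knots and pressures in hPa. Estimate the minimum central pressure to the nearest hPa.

978 hPa

ΔP = (V / 6)^(1/0.637) = (56/6)^1.570.
56/6 = 9.333; 9.333^1.570 ≈ 33.33 hPa.
P_c = 1011 − 33.33 = 977.67 ≈ 978 hPa.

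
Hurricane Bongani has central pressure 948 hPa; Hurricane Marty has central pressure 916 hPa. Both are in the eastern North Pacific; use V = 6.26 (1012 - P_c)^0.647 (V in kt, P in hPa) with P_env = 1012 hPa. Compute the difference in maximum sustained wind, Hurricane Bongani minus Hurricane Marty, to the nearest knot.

-28 kt

Hurricane Bongani: ΔP = 64; V ≈ 6.26 × 64^0.647 ≈ 92.29 kt.
Hurricane Marty: ΔP = 96; V ≈ 6.26 × 96^0.647 ≈ 119.98 kt.
Difference ≈ 92.29 − 119.98 = -27.69 → -28 kt.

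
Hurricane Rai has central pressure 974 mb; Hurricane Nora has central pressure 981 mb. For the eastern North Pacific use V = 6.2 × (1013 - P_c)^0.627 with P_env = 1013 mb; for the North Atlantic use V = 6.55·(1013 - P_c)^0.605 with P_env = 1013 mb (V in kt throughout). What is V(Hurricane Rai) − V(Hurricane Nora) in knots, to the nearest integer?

Hurricane Rai: ΔP = 39; V ≈ 6.2 × 39^0.627 ≈ 61.66 kt.
Hurricane Nora: ΔP = 32; V ≈ 6.55 × 32^0.605 ≈ 53.32 kt.
Difference ≈ 61.66 − 53.32 = 8.34 → 8 kt.

8 kt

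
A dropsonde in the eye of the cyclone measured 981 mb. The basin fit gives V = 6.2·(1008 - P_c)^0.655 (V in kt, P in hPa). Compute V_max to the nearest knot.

ΔP = 1008 − 981 = 27 mb.
27^0.655 ≈ 8.661.
V ≈ 6.2 × 8.661 ≈ 53.7 kt.

54 kt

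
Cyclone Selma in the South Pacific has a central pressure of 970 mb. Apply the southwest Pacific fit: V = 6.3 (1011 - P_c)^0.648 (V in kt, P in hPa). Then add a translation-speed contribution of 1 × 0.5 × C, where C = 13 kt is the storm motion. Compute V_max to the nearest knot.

ΔP = 1011 − 970 = 41 mb.
41^0.648 ≈ 11.094.
V ≈ 6.3 × 11.094 ≈ 69.9 kt.
Translation term: 1 × 0.5 × 13 = 6.5 kt.
Corrected V ≈ 76.4 kt → 76 kt.

76 kt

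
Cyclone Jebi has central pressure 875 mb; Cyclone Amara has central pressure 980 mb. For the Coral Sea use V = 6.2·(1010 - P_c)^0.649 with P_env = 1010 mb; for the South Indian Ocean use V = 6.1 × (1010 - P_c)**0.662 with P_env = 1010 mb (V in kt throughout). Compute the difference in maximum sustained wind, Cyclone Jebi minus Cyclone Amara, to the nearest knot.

92 kt

Cyclone Jebi: ΔP = 135; V ≈ 6.2 × 135^0.649 ≈ 149.62 kt.
Cyclone Amara: ΔP = 30; V ≈ 6.1 × 30^0.662 ≈ 57.97 kt.
Difference ≈ 149.62 − 57.97 = 91.65 → 92 kt.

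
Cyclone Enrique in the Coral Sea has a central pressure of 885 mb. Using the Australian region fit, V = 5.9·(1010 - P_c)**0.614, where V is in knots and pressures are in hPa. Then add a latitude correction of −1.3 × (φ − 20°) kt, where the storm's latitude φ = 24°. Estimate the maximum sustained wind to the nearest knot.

ΔP = 1010 − 885 = 125 mb.
125^0.614 ≈ 19.387.
V ≈ 5.9 × 19.387 ≈ 114.4 kt.
Latitude correction: −1.3 × (24 − 20) = -5.2 kt.
Corrected V ≈ 109.2 kt → 109 kt.

109 kt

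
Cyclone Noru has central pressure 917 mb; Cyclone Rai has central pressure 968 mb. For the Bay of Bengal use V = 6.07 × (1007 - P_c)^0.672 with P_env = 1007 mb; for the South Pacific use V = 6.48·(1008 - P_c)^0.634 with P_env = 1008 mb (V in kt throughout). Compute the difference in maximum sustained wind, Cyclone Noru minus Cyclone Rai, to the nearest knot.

58 kt

Cyclone Noru: ΔP = 90; V ≈ 6.07 × 90^0.672 ≈ 124.86 kt.
Cyclone Rai: ΔP = 40; V ≈ 6.48 × 40^0.634 ≈ 67.19 kt.
Difference ≈ 124.86 − 67.19 = 57.67 → 58 kt.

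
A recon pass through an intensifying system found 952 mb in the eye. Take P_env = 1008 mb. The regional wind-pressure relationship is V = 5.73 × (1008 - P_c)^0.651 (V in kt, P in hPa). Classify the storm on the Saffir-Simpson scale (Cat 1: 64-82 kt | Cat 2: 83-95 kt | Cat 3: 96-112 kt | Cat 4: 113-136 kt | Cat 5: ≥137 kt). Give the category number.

ΔP = 1008 − 952 = 56 mb.
V ≈ 5.73 × 56^0.651 = 5.73 × 13.74 ≈ 79 kt.
79 kt falls in the Category 1 band.

1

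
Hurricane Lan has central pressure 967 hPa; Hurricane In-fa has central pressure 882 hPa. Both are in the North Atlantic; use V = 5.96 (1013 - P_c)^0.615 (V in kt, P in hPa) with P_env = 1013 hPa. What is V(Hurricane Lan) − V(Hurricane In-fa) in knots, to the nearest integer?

Hurricane Lan: ΔP = 46; V ≈ 5.96 × 46^0.615 ≈ 62.78 kt.
Hurricane In-fa: ΔP = 131; V ≈ 5.96 × 131^0.615 ≈ 119.50 kt.
Difference ≈ 62.78 − 119.50 = -56.72 → -57 kt.

-57 kt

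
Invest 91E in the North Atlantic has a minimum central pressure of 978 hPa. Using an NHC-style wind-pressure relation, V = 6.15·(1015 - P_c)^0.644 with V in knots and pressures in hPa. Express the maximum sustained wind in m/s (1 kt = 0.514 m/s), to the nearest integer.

32 m/s

ΔP = 1015 − 978 = 37 hPa.
V ≈ 6.15 × 37^0.644 = 6.15 × 10.231 ≈ 62.921 kt.
62.921 × 0.514 ≈ 32.34 m/s → 32 m/s.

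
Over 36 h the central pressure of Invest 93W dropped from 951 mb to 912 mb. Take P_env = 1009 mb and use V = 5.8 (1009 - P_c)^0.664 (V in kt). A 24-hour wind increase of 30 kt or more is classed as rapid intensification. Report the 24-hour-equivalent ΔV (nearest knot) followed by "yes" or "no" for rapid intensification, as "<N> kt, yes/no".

V₁: ΔP = 58, V ≈ 5.8 × 58^0.664 ≈ 85.97 kt.
V₂: ΔP = 97, V ≈ 5.8 × 97^0.664 ≈ 120.96 kt.
ΔV over 36 h = 34.99 kt → 24 h equivalent = 34.99 × 24/36 ≈ 23.33 kt.
23 kt < 30 kt ⇒ not rapid intensification.

23 kt, no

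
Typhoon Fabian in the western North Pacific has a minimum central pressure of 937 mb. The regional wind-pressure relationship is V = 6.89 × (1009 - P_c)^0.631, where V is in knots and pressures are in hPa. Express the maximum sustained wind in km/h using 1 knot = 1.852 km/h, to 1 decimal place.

189.6 km/h

ΔP = 1009 − 937 = 72 mb.
V ≈ 6.89 × 72^0.631 = 6.89 × 14.859 ≈ 102.375 kt.
102.375 × 1.852 ≈ 189.60 km/h → 189.6 km/h.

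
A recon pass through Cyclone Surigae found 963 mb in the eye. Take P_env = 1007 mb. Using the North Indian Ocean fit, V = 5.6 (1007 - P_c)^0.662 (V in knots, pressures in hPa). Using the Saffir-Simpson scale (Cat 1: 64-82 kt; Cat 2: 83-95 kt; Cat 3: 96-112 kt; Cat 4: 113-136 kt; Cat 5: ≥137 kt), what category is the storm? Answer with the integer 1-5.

1

ΔP = 1007 − 963 = 44 mb.
V ≈ 5.6 × 44^0.662 = 5.6 × 12.25 ≈ 69 kt.
69 kt falls in the Category 1 band.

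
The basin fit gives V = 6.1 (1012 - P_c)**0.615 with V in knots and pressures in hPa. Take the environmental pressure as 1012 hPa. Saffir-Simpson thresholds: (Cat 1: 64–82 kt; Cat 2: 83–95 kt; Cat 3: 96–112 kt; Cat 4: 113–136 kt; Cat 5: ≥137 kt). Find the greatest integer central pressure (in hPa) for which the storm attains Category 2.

942 hPa

Category 2 begins at V = 83 kt.
Required ΔP = (83/6.1)^(1/0.615) = 13.607^1.626 ≈ 69.74 hPa.
P_c ≤ 1012 − 69.74 = 942.26, so the highest integer P_c is 942 hPa.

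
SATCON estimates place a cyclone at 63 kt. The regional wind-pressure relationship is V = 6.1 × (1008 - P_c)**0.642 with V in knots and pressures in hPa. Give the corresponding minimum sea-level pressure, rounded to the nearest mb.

970 mb

ΔP = (V / 6.1)^(1/0.642) = (63/6.1)^1.558.
63/6.1 = 10.328; 10.328^1.558 ≈ 37.97 mb.
P_c = 1008 − 37.97 = 970.03 ≈ 970 mb.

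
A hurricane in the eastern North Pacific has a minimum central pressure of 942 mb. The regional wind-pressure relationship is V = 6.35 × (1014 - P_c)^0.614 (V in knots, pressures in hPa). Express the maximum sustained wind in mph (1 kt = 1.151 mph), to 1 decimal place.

101.0 mph

ΔP = 1014 − 942 = 72 mb.
V ≈ 6.35 × 72^0.614 = 6.35 × 13.817 ≈ 87.736 kt.
87.736 × 1.151 ≈ 100.98 mph → 101.0 mph.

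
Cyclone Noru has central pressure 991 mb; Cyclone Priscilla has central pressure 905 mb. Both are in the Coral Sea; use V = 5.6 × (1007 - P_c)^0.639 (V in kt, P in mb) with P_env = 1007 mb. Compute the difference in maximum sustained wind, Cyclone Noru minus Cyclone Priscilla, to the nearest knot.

Cyclone Noru: ΔP = 16; V ≈ 5.6 × 16^0.639 ≈ 32.93 kt.
Cyclone Priscilla: ΔP = 102; V ≈ 5.6 × 102^0.639 ≈ 107.57 kt.
Difference ≈ 32.93 − 107.57 = -74.64 → -75 kt.

-75 kt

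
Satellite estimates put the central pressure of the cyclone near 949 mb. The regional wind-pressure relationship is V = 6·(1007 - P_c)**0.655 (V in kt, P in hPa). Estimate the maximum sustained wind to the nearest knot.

86 kt

ΔP = 1007 − 949 = 58 mb.
58^0.655 ≈ 14.290.
V ≈ 6 × 14.290 ≈ 85.7 kt.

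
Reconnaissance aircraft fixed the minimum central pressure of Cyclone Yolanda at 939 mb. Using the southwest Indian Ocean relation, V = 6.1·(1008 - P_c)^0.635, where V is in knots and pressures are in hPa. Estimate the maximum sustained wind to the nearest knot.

90 kt

ΔP = 1008 − 939 = 69 mb.
69^0.635 ≈ 14.712.
V ≈ 6.1 × 14.712 ≈ 89.7 kt.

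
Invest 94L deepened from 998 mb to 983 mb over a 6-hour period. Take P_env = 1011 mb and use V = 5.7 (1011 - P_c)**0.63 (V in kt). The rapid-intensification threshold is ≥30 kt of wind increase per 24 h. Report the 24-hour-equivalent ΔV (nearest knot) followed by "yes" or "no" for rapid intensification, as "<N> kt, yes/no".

V₁: ΔP = 13, V ≈ 5.7 × 13^0.63 ≈ 28.69 kt.
V₂: ΔP = 28, V ≈ 5.7 × 28^0.63 ≈ 46.51 kt.
ΔV over 6 h = 17.82 kt → 24 h equivalent = 17.82 × 24/6 ≈ 71.28 kt.
71 kt ≥ 30 kt ⇒ rapid intensification.

71 kt, yes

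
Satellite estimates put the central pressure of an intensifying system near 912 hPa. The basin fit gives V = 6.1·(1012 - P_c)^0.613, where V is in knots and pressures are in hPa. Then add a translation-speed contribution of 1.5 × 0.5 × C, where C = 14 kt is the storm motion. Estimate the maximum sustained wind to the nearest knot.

113 kt

ΔP = 1012 − 912 = 100 hPa.
100^0.613 ≈ 16.827.
V ≈ 6.1 × 16.827 ≈ 102.6 kt.
Translation term: 1.5 × 0.5 × 14 = 10.5 kt.
Corrected V ≈ 113.1 kt → 113 kt.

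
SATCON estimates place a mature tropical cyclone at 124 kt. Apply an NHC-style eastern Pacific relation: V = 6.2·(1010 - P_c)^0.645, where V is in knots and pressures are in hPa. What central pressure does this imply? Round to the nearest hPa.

906 hPa

ΔP = (V / 6.2)^(1/0.645) = (124/6.2)^1.550.
124/6.2 = 20.000; 20.000^1.550 ≈ 104.02 hPa.
P_c = 1010 − 104.02 = 905.98 ≈ 906 hPa.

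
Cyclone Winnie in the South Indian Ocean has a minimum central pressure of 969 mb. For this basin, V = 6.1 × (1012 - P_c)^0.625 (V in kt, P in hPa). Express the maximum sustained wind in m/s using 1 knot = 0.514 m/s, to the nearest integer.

ΔP = 1012 − 969 = 43 mb.
V ≈ 6.1 × 43^0.625 = 6.1 × 10.493 ≈ 64.010 kt.
64.010 × 0.514 ≈ 32.90 m/s → 33 m/s.

33 m/s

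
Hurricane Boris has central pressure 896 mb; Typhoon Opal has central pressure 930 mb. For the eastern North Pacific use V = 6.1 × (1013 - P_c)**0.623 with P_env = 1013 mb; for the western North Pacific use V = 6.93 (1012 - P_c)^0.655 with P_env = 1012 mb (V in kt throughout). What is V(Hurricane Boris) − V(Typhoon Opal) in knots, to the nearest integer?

-6 kt

Hurricane Boris: ΔP = 117; V ≈ 6.1 × 117^0.623 ≈ 118.52 kt.
Typhoon Opal: ΔP = 82; V ≈ 6.93 × 82^0.655 ≈ 124.25 kt.
Difference ≈ 118.52 − 124.25 = -5.73 → -6 kt.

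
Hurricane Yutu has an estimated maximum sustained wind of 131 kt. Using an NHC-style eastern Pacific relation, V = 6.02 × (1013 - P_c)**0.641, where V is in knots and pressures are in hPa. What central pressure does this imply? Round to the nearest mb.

891 mb

ΔP = (V / 6.02)^(1/0.641) = (131/6.02)^1.560.
131/6.02 = 21.761; 21.761^1.560 ≈ 122.14 mb.
P_c = 1013 − 122.14 = 890.86 ≈ 891 mb.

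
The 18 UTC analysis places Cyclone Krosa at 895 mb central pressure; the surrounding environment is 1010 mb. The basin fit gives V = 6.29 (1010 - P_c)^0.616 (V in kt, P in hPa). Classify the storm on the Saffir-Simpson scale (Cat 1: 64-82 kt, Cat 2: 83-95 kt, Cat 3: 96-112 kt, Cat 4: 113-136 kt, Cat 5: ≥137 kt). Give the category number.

ΔP = 1010 − 895 = 115 mb.
V ≈ 6.29 × 115^0.616 = 6.29 × 18.59 ≈ 117 kt.
117 kt falls in the Category 4 band.

4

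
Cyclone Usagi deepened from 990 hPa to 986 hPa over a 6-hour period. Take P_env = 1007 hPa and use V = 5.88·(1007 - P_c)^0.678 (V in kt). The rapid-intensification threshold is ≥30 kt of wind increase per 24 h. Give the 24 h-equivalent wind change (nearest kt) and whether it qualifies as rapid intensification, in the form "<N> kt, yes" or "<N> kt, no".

V₁: ΔP = 17, V ≈ 5.88 × 17^0.678 ≈ 40.14 kt.
V₂: ΔP = 21, V ≈ 5.88 × 21^0.678 ≈ 46.33 kt.
ΔV over 6 h = 6.19 kt → 24 h equivalent = 6.19 × 24/6 ≈ 24.76 kt.
25 kt < 30 kt ⇒ not rapid intensification.

25 kt, no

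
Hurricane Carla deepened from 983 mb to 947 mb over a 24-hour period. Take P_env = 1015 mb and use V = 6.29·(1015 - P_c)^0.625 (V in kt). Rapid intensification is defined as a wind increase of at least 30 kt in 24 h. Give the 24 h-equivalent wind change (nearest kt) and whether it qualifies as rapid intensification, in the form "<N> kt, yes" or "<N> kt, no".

33 kt, yes

V₁: ΔP = 32, V ≈ 6.29 × 32^0.625 ≈ 54.87 kt.
V₂: ΔP = 68, V ≈ 6.29 × 68^0.625 ≈ 87.90 kt.
ΔV over 24 h = 33.03 kt → 24 h equivalent = 33.03 × 24/24 ≈ 33.03 kt.
33 kt ≥ 30 kt ⇒ rapid intensification.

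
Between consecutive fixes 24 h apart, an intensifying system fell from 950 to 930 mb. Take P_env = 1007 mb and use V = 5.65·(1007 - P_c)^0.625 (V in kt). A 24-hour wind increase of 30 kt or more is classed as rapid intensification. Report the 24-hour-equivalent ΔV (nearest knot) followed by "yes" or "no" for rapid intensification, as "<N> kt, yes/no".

15 kt, no

V₁: ΔP = 57, V ≈ 5.65 × 57^0.625 ≈ 70.71 kt.
V₂: ΔP = 77, V ≈ 5.65 × 77^0.625 ≈ 85.33 kt.
ΔV over 24 h = 14.62 kt → 24 h equivalent = 14.62 × 24/24 ≈ 14.62 kt.
15 kt < 30 kt ⇒ not rapid intensification.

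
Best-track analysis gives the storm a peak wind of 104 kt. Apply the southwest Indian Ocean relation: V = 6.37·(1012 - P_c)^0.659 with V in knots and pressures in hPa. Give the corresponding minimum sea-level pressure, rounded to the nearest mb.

ΔP = (V / 6.37)^(1/0.659) = (104/6.37)^1.517.
104/6.37 = 16.327; 16.327^1.517 ≈ 69.26 mb.
P_c = 1012 − 69.26 = 942.74 ≈ 943 mb.

943 mb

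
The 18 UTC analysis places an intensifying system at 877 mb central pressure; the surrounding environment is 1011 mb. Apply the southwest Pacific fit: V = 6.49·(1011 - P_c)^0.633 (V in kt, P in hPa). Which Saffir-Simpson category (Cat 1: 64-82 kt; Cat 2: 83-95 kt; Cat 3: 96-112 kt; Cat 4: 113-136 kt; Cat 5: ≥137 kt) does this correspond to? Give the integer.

ΔP = 1011 − 877 = 134 mb.
V ≈ 6.49 × 134^0.633 = 6.49 × 22.21 ≈ 144 kt.
144 kt falls in the Category 5 band.

5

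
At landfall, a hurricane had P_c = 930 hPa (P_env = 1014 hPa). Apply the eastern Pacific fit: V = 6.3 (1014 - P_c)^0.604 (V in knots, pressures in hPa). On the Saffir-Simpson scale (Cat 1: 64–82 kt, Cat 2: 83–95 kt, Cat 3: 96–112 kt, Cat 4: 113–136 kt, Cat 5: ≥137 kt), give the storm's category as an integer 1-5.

ΔP = 1014 − 930 = 84 hPa.
V ≈ 6.3 × 84^0.604 = 6.3 × 14.53 ≈ 92 kt.
92 kt falls in the Category 2 band.

2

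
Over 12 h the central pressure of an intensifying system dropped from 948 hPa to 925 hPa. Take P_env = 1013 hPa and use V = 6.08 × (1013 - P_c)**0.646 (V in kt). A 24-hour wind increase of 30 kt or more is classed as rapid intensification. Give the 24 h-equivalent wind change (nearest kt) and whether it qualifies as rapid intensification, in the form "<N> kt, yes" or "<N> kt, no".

V₁: ΔP = 65, V ≈ 6.08 × 65^0.646 ≈ 90.17 kt.
V₂: ΔP = 88, V ≈ 6.08 × 88^0.646 ≈ 109.66 kt.
ΔV over 12 h = 19.49 kt → 24 h equivalent = 19.49 × 24/12 ≈ 38.98 kt.
39 kt ≥ 30 kt ⇒ rapid intensification.

39 kt, yes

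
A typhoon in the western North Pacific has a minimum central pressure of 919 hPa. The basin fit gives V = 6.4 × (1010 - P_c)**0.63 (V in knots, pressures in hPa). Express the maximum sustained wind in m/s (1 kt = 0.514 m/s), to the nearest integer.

56 m/s

ΔP = 1010 − 919 = 91 hPa.
V ≈ 6.4 × 91^0.63 = 6.4 × 17.147 ≈ 109.743 kt.
109.743 × 0.514 ≈ 56.41 m/s → 56 m/s.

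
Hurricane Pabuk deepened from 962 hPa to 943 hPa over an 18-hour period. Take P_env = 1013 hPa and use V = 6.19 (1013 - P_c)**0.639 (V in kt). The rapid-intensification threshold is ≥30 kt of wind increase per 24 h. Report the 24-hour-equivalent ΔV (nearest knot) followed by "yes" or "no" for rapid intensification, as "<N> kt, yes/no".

23 kt, no

V₁: ΔP = 51, V ≈ 6.19 × 51^0.639 ≈ 76.35 kt.
V₂: ΔP = 70, V ≈ 6.19 × 70^0.639 ≈ 93.48 kt.
ΔV over 18 h = 17.13 kt → 24 h equivalent = 17.13 × 24/18 ≈ 22.84 kt.
23 kt < 30 kt ⇒ not rapid intensification.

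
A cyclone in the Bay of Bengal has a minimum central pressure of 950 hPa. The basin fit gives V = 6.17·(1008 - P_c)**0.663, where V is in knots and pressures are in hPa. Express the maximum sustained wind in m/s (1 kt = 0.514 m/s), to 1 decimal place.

ΔP = 1008 − 950 = 58 hPa.
V ≈ 6.17 × 58^0.663 = 6.17 × 14.762 ≈ 91.083 kt.
91.083 × 0.514 ≈ 46.82 m/s → 46.8 m/s.

46.8 m/s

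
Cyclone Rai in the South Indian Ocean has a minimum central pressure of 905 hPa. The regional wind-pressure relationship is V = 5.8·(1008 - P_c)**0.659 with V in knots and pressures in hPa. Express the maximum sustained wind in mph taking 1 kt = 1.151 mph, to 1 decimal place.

141.6 mph

ΔP = 1008 − 905 = 103 hPa.
V ≈ 5.8 × 103^0.659 = 5.8 × 21.206 ≈ 122.995 kt.
122.995 × 1.151 ≈ 141.57 mph → 141.6 mph.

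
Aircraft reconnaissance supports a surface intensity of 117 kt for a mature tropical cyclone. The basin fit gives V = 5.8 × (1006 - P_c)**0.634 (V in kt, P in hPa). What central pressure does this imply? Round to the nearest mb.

892 mb

ΔP = (V / 5.8)^(1/0.634) = (117/5.8)^1.577.
117/5.8 = 20.172; 20.172^1.577 ≈ 114.28 mb.
P_c = 1006 − 114.28 = 891.72 ≈ 892 mb.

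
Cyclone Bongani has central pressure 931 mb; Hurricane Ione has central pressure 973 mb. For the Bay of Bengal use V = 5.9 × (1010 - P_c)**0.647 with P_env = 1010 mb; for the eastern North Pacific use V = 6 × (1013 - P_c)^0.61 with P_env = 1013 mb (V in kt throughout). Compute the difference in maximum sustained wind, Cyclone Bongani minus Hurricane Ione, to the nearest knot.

43 kt

Cyclone Bongani: ΔP = 79; V ≈ 5.9 × 79^0.647 ≈ 99.68 kt.
Hurricane Ione: ΔP = 40; V ≈ 6 × 40^0.61 ≈ 56.94 kt.
Difference ≈ 99.68 − 56.94 = 42.74 → 43 kt.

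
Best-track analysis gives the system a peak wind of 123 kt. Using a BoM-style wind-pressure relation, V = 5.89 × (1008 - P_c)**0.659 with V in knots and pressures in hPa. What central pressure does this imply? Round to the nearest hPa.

ΔP = (V / 5.89)^(1/0.659) = (123/5.89)^1.517.
123/5.89 = 20.883; 20.883^1.517 ≈ 100.63 hPa.
P_c = 1008 − 100.63 = 907.37 ≈ 907 hPa.

907 hPa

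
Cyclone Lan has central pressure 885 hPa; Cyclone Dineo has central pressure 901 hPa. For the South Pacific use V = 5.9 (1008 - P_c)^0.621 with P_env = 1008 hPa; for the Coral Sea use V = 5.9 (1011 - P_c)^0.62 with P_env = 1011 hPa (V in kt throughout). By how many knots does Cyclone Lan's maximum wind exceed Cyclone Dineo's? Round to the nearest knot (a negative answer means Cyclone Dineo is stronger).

8 kt

Cyclone Lan: ΔP = 123; V ≈ 5.9 × 123^0.621 ≈ 117.13 kt.
Cyclone Dineo: ΔP = 110; V ≈ 5.9 × 110^0.62 ≈ 108.77 kt.
Difference ≈ 117.13 − 108.77 = 8.36 → 8 kt.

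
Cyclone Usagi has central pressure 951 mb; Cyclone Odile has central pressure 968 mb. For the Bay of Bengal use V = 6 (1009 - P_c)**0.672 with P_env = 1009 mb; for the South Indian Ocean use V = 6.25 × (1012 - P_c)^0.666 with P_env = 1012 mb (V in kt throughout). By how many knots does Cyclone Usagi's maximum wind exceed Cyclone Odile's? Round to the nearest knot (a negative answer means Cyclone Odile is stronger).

14 kt

Cyclone Usagi: ΔP = 58; V ≈ 6 × 58^0.672 ≈ 91.87 kt.
Cyclone Odile: ΔP = 44; V ≈ 6.25 × 44^0.666 ≈ 77.70 kt.
Difference ≈ 91.87 − 77.70 = 14.17 → 14 kt.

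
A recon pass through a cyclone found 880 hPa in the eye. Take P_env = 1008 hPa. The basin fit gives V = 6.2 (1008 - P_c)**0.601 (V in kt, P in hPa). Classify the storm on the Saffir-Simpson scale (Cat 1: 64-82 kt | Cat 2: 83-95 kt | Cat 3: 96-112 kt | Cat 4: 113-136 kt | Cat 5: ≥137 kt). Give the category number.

4

ΔP = 1008 − 880 = 128 hPa.
V ≈ 6.2 × 128^0.601 = 6.2 × 18.47 ≈ 115 kt.
115 kt falls in the Category 4 band.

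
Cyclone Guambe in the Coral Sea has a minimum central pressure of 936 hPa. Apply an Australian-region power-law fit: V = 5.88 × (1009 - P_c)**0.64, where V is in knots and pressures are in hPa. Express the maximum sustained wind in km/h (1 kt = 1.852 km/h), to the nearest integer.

ΔP = 1009 − 936 = 73 hPa.
V ≈ 5.88 × 73^0.64 = 5.88 × 15.579 ≈ 91.602 kt.
91.602 × 1.852 ≈ 169.65 km/h → 170 km/h.

170 km/h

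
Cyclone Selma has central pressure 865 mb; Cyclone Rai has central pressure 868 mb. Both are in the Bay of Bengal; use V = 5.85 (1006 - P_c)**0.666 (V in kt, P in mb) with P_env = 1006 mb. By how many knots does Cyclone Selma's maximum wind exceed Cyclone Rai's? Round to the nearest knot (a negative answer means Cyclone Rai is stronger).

Cyclone Selma: ΔP = 141; V ≈ 5.85 × 141^0.666 ≈ 157.96 kt.
Cyclone Rai: ΔP = 138; V ≈ 5.85 × 138^0.666 ≈ 155.71 kt.
Difference ≈ 157.96 − 155.71 = 2.25 → 2 kt.

2 kt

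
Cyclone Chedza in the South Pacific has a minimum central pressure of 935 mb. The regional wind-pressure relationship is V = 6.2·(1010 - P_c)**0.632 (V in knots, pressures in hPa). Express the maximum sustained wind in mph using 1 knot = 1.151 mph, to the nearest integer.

ΔP = 1010 − 935 = 75 mb.
V ≈ 6.2 × 75^0.632 = 6.2 × 15.312 ≈ 94.936 kt.
94.936 × 1.151 ≈ 109.27 mph → 109 mph.

109 mph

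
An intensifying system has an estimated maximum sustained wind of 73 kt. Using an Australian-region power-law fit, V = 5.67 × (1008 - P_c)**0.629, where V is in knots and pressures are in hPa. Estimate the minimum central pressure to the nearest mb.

950 mb

ΔP = (V / 5.67)^(1/0.629) = (73/5.67)^1.590.
73/5.67 = 12.875; 12.875^1.590 ≈ 58.12 mb.
P_c = 1008 − 58.12 = 949.88 ≈ 950 mb.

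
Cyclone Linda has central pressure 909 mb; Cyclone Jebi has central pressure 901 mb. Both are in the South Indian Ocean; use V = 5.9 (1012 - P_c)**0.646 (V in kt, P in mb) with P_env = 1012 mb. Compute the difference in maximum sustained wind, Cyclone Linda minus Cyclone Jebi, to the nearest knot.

Cyclone Linda: ΔP = 103; V ≈ 5.9 × 103^0.646 ≈ 117.80 kt.
Cyclone Jebi: ΔP = 111; V ≈ 5.9 × 111^0.646 ≈ 123.63 kt.
Difference ≈ 117.80 − 123.63 = -5.83 → -6 kt.

-6 kt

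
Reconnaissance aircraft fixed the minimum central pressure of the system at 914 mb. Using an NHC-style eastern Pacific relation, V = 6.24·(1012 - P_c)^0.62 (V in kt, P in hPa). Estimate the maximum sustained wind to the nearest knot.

107 kt

ΔP = 1012 − 914 = 98 mb.
98^0.62 ≈ 17.162.
V ≈ 6.24 × 17.162 ≈ 107.1 kt.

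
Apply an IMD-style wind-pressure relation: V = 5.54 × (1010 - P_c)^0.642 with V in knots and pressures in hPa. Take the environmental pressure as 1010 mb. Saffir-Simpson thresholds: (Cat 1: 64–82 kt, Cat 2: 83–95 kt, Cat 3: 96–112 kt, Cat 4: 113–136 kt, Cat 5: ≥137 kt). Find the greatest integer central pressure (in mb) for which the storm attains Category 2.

942 mb

Category 2 begins at V = 83 kt.
Required ΔP = (83/5.54)^(1/0.642) = 14.982^1.558 ≈ 67.78 mb.
P_c ≤ 1010 − 67.78 = 942.22, so the highest integer P_c is 942 mb.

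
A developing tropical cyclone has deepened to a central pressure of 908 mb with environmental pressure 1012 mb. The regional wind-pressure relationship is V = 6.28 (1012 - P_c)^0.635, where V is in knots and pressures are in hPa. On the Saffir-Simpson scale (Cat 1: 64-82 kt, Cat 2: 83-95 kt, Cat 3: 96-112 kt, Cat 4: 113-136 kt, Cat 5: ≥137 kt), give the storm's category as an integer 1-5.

ΔP = 1012 − 908 = 104 mb.
V ≈ 6.28 × 104^0.635 = 6.28 × 19.09 ≈ 120 kt.
120 kt falls in the Category 4 band.

4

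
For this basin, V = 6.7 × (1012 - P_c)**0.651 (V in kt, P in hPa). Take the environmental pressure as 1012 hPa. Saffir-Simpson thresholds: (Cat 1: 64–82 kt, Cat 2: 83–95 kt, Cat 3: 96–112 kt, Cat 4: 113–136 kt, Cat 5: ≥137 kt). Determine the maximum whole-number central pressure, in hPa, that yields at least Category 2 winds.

Category 2 begins at V = 83 kt.
Required ΔP = (83/6.7)^(1/0.651) = 12.388^1.536 ≈ 47.75 hPa.
P_c ≤ 1012 − 47.75 = 964.25, so the highest integer P_c is 964 hPa.

964 hPa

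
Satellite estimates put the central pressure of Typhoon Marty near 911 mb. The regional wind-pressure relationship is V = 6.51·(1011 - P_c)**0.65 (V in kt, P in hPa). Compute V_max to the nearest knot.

130 kt

ΔP = 1011 − 911 = 100 mb.
100^0.65 ≈ 19.953.
V ≈ 6.51 × 19.953 ≈ 129.9 kt.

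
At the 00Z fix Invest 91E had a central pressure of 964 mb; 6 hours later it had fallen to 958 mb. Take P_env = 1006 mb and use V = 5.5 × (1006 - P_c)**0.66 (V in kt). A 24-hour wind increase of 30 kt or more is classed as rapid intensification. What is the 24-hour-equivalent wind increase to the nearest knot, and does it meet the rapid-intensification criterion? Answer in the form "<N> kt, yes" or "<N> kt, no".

24 kt, no

V₁: ΔP = 42, V ≈ 5.5 × 42^0.66 ≈ 64.82 kt.
V₂: ΔP = 48, V ≈ 5.5 × 48^0.66 ≈ 70.79 kt.
ΔV over 6 h = 5.97 kt → 24 h equivalent = 5.97 × 24/6 ≈ 23.88 kt.
24 kt < 30 kt ⇒ not rapid intensification.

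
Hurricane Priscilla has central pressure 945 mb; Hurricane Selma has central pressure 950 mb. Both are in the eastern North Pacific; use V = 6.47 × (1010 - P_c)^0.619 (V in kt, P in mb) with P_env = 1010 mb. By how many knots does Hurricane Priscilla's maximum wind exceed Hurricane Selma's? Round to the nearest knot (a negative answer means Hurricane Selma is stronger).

4 kt

Hurricane Priscilla: ΔP = 65; V ≈ 6.47 × 65^0.619 ≈ 85.72 kt.
Hurricane Selma: ΔP = 60; V ≈ 6.47 × 60^0.619 ≈ 81.58 kt.
Difference ≈ 85.72 − 81.58 = 4.14 → 4 kt.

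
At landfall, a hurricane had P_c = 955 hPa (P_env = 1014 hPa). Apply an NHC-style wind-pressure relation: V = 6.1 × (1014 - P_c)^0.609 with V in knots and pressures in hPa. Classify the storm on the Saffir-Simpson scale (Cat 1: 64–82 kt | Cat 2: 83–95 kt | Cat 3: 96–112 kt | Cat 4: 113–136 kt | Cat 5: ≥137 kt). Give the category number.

1

ΔP = 1014 − 955 = 59 hPa.
V ≈ 6.1 × 59^0.609 = 6.1 × 11.98 ≈ 73 kt.
73 kt falls in the Category 1 band.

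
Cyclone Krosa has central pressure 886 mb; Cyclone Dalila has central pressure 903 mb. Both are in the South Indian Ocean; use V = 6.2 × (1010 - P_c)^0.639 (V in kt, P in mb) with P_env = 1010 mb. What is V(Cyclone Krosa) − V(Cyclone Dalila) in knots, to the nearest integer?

Cyclone Krosa: ΔP = 124; V ≈ 6.2 × 124^0.639 ≈ 134.92 kt.
Cyclone Dalila: ΔP = 107; V ≈ 6.2 × 107^0.639 ≈ 122.79 kt.
Difference ≈ 134.92 − 122.79 = 12.13 → 12 kt.

12 kt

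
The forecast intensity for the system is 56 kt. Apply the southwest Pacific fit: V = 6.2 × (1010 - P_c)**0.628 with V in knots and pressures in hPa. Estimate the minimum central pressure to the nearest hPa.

977 hPa

ΔP = (V / 6.2)^(1/0.628) = (56/6.2)^1.592.
56/6.2 = 9.032; 9.032^1.592 ≈ 33.26 hPa.
P_c = 1010 − 33.26 = 976.74 ≈ 977 hPa.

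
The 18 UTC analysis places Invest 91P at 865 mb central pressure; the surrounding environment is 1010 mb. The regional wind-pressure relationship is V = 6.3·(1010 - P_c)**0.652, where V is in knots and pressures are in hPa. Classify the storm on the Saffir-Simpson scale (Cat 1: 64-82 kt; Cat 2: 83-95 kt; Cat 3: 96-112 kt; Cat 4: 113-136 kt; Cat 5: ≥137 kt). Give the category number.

ΔP = 1010 − 865 = 145 mb.
V ≈ 6.3 × 145^0.652 = 6.3 × 25.66 ≈ 162 kt.
162 kt falls in the Category 5 band.

5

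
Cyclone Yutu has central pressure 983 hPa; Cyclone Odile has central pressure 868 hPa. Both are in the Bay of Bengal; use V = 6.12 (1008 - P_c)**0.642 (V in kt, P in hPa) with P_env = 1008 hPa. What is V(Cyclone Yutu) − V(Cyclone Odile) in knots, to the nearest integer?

Cyclone Yutu: ΔP = 25; V ≈ 6.12 × 25^0.642 ≈ 48.33 kt.
Cyclone Odile: ΔP = 140; V ≈ 6.12 × 140^0.642 ≈ 146.07 kt.
Difference ≈ 48.33 − 146.07 = -97.74 → -98 kt.

-98 kt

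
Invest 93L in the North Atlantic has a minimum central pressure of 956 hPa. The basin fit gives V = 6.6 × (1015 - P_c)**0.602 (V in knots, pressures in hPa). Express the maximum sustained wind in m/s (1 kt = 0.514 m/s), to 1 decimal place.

39.5 m/s

ΔP = 1015 − 956 = 59 hPa.
V ≈ 6.6 × 59^0.602 = 6.6 × 11.643 ≈ 76.842 kt.
76.842 × 0.514 ≈ 39.50 m/s → 39.5 m/s.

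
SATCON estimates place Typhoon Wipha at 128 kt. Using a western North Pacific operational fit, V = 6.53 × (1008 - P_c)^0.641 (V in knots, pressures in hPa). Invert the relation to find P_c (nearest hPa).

ΔP = (V / 6.53)^(1/0.641) = (128/6.53)^1.560.
128/6.53 = 19.602; 19.602^1.560 ≈ 103.77 hPa.
P_c = 1008 − 103.77 = 904.23 ≈ 904 hPa.

904 hPa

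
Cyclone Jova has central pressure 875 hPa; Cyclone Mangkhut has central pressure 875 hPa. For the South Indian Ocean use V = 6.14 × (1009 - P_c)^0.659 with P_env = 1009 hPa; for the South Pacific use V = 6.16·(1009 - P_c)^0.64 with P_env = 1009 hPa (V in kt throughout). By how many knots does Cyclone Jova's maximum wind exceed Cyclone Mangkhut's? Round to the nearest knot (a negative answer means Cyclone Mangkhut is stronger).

13 kt

Cyclone Jova: ΔP = 134; V ≈ 6.14 × 134^0.659 ≈ 154.86 kt.
Cyclone Mangkhut: ΔP = 134; V ≈ 6.16 × 134^0.64 ≈ 141.56 kt.
Difference ≈ 154.86 − 141.56 = 13.30 → 13 kt.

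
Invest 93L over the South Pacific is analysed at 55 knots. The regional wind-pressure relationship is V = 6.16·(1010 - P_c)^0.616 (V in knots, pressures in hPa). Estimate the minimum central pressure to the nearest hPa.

ΔP = (V / 6.16)^(1/0.616) = (55/6.16)^1.623.
55/6.16 = 8.929; 8.929^1.623 ≈ 34.95 hPa.
P_c = 1010 − 34.95 = 975.05 ≈ 975 hPa.

975 hPa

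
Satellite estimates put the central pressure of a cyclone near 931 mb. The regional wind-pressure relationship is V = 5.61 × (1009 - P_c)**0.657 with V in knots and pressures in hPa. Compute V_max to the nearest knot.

98 kt

ΔP = 1009 − 931 = 78 mb.
78^0.657 ≈ 17.503.
V ≈ 5.61 × 17.503 ≈ 98.2 kt.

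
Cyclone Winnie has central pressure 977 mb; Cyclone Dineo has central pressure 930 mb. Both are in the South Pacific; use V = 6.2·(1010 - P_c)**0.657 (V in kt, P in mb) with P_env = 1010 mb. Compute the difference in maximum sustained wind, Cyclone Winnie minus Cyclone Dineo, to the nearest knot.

-49 kt

Cyclone Winnie: ΔP = 33; V ≈ 6.2 × 33^0.657 ≈ 61.67 kt.
Cyclone Dineo: ΔP = 80; V ≈ 6.2 × 80^0.657 ≈ 110.34 kt.
Difference ≈ 61.67 − 110.34 = -48.67 → -49 kt.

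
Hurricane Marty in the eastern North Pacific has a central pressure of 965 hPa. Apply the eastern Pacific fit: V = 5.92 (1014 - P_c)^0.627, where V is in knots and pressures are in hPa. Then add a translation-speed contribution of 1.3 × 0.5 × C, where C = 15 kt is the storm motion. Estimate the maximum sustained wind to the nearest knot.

ΔP = 1014 − 965 = 49 hPa.
49^0.627 ≈ 11.475.
V ≈ 5.92 × 11.475 ≈ 67.9 kt.
Translation term: 1.3 × 0.5 × 15 = 9.75 kt.
Corrected V ≈ 77.65 kt → 78 kt.

78 kt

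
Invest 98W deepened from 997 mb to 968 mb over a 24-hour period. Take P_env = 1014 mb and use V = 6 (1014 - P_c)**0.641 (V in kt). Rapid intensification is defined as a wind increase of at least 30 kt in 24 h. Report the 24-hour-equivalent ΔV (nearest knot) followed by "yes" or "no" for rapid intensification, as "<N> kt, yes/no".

V₁: ΔP = 17, V ≈ 6 × 17^0.641 ≈ 36.89 kt.
V₂: ΔP = 46, V ≈ 6 × 46^0.641 ≈ 69.82 kt.
ΔV over 24 h = 32.93 kt → 24 h equivalent = 32.93 × 24/24 ≈ 32.93 kt.
33 kt ≥ 30 kt ⇒ rapid intensification.

33 kt, yes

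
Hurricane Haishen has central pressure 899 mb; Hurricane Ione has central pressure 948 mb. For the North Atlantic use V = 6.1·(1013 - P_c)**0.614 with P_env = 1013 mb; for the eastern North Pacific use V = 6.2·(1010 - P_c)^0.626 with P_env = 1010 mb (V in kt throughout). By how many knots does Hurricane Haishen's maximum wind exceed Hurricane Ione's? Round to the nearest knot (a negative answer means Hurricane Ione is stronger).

30 kt

Hurricane Haishen: ΔP = 114; V ≈ 6.1 × 114^0.614 ≈ 111.76 kt.
Hurricane Ione: ΔP = 62; V ≈ 6.2 × 62^0.626 ≈ 82.12 kt.
Difference ≈ 111.76 − 82.12 = 29.64 → 30 kt.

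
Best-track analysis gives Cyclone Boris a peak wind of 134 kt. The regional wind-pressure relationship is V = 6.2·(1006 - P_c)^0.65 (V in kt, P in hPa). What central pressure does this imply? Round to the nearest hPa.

893 hPa

ΔP = (V / 6.2)^(1/0.65) = (134/6.2)^1.538.
134/6.2 = 21.613; 21.613^1.538 ≈ 113.08 hPa.
P_c = 1006 − 113.08 = 892.92 ≈ 893 hPa.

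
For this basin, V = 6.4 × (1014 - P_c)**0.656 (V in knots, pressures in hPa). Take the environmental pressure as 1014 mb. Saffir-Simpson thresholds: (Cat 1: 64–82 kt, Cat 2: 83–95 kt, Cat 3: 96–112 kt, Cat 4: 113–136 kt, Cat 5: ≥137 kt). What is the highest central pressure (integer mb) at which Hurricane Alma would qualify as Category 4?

Category 4 begins at V = 113 kt.
Required ΔP = (113/6.4)^(1/0.656) = 17.656^1.524 ≈ 79.57 mb.
P_c ≤ 1014 − 79.57 = 934.43, so the highest integer P_c is 934 mb.

934 mb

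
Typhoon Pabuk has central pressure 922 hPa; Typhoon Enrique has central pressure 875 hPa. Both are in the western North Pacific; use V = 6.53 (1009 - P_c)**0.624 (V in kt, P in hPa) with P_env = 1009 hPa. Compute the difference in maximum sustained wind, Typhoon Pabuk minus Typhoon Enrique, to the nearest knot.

Typhoon Pabuk: ΔP = 87; V ≈ 6.53 × 87^0.624 ≈ 105.97 kt.
Typhoon Enrique: ΔP = 134; V ≈ 6.53 × 134^0.624 ≈ 138.75 kt.
Difference ≈ 105.97 − 138.75 = -32.78 → -33 kt.

-33 kt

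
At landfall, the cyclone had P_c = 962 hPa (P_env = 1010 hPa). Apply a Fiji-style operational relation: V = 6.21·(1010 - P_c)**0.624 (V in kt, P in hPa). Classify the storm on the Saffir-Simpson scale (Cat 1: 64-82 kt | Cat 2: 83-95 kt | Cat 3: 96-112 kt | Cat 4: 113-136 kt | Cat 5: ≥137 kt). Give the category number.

ΔP = 1010 − 962 = 48 hPa.
V ≈ 6.21 × 48^0.624 = 6.21 × 11.20 ≈ 70 kt.
70 kt falls in the Category 1 band.

1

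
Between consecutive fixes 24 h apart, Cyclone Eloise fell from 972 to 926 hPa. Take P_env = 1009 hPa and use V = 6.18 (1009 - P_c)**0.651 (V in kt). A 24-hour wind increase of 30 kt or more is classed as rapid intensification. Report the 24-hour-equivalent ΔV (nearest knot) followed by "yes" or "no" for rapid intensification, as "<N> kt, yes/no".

45 kt, yes

V₁: ΔP = 37, V ≈ 6.18 × 37^0.651 ≈ 64.85 kt.
V₂: ΔP = 83, V ≈ 6.18 × 83^0.651 ≈ 109.73 kt.
ΔV over 24 h = 44.88 kt → 24 h equivalent = 44.88 × 24/24 ≈ 44.88 kt.
45 kt ≥ 30 kt ⇒ rapid intensification.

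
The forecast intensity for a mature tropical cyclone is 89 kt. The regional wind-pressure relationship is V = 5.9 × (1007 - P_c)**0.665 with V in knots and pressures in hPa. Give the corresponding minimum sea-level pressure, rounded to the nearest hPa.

948 hPa

ΔP = (V / 5.9)^(1/0.665) = (89/5.9)^1.504.
89/5.9 = 15.085; 15.085^1.504 ≈ 59.19 hPa.
P_c = 1007 − 59.19 = 947.81 ≈ 948 hPa.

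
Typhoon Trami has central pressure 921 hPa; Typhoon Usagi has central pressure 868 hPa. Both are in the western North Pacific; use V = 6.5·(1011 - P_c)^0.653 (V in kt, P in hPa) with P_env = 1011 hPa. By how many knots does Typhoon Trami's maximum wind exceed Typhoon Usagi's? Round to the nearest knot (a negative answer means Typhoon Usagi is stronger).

-43 kt

Typhoon Trami: ΔP = 90; V ≈ 6.5 × 90^0.653 ≈ 122.75 kt.
Typhoon Usagi: ΔP = 143; V ≈ 6.5 × 143^0.653 ≈ 166.09 kt.
Difference ≈ 122.75 − 166.09 = -43.34 → -43 kt.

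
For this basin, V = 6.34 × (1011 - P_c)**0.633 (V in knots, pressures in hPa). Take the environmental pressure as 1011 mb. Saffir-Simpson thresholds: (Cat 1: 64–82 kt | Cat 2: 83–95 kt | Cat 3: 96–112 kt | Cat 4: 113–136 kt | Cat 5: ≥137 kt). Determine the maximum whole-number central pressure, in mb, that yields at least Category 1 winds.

972 mb

Category 1 begins at V = 64 kt.
Required ΔP = (64/6.34)^(1/0.633) = 10.095^1.580 ≈ 38.57 mb.
P_c ≤ 1011 − 38.57 = 972.43, so the highest integer P_c is 972 mb.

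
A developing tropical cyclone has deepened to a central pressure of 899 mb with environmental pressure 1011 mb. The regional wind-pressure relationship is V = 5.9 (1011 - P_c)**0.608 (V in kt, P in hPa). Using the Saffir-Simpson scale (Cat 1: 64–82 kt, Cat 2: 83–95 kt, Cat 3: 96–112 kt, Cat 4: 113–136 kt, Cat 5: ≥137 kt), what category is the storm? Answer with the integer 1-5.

ΔP = 1011 − 899 = 112 mb.
V ≈ 5.9 × 112^0.608 = 5.9 × 17.62 ≈ 104 kt.
104 kt falls in the Category 3 band.

3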